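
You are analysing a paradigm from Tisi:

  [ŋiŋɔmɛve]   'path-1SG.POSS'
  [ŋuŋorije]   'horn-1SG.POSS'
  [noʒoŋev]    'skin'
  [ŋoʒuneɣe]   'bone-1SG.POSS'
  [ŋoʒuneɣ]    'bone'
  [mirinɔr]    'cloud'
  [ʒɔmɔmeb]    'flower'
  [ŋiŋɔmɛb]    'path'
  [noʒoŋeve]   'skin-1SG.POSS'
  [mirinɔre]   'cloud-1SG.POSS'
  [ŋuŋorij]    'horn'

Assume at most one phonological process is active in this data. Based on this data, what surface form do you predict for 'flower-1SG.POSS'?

The stem for 'path' ends in [b] in [ŋiŋɔmɛb] but [v] in [ŋiŋɔmɛve].
But 'skin' keeps [v] in both environments ([noʒoŋev], [noʒoŋeve]), so there is no rule changing /v/ to [b] in isolation.
The underlying segment must be /b/; voiced stops become fricatives between vowels, yielding [v] there.
The one attested form of 'flower', [ʒɔmɔmeb], shows underlying /ʒɔmɔmeb/. Applying the same rule between vowels gives [ʒɔmɔmeve].

[ʒɔmɔmeve]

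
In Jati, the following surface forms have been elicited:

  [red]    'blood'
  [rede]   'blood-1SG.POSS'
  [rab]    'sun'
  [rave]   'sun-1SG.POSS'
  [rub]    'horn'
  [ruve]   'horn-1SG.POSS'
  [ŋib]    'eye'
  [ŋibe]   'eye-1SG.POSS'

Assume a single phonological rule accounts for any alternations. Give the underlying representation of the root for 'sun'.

In [rab] and [rave] the final segment of 'sun' alternates: [b] ~ [v].
Compare 'eye', with invariant [b] in [ŋib] and [ŋibe]: an analysis with underlying /b/ and a rule producing [v] before the 1SG.POSS suffix would wrongly predict alternation here too.
So /v/ is underlying, and a rule of word-final hardening — voiced fricatives become stops word-finally — gives [b].
Hence 'sun' is /rav/ underlyingly.

/rav/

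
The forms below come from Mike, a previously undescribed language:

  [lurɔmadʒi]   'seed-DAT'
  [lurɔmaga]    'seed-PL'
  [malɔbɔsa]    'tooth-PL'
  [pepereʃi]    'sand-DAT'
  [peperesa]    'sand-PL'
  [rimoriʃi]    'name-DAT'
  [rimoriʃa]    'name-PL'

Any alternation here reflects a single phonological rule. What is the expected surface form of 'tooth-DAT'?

[malɔbɔʃi]

The stem for 'sand' ends in [ʃ] in [pepereʃi] but [s] in [peperesa].
Compare 'name', with invariant [ʃ] in [rimoriʃi] and [rimoriʃa]: an analysis with underlying /ʃ/ and a rule producing [s] before the PL suffix would wrongly predict alternation here too.
The underlying segment must be /s/; /g/ and /s/ become palato-alveolar [dʒ] and [ʃ] before a front vowel, yielding [ʃ] there.
The one attested form of 'tooth', [malɔbɔsa], shows underlying /malɔbɔs/. Applying the same rule before a front vowel gives [malɔbɔʃi].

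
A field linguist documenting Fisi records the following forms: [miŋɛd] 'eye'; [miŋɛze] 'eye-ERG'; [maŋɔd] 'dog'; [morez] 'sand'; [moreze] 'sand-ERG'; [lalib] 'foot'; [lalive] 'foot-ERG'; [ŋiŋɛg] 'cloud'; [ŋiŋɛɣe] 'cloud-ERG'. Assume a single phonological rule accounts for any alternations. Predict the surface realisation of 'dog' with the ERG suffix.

[maŋɔze]

The stem for 'eye' ends in [d] in [miŋɛd] but [z] in [miŋɛze].
If /z/ were underlying and a rule turned it into [d] in isolation, 'sand' would also alternate; but it has [z] in both [morez] and [moreze].
The alternation reflects intervocalic spirantization: voiced stops become fricatives between vowels. /d/ is underlying.
The one attested form of 'dog', [maŋɔd], shows underlying /maŋɔd/. Applying the same rule between vowels gives [maŋɔze].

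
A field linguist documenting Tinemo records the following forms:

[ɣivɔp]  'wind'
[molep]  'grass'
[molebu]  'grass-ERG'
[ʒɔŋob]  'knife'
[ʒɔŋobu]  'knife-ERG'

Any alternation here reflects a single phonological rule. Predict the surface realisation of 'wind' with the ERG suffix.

The root 'grass' surfaces as [molep] and [molebu], with a stem-final [p] ~ [b] alternation.
The stem 'knife' ([ʒɔŋob], [ʒɔŋobu]) shows [b] unchanged in both environments, so [b] cannot be basic with [p] derived in isolation.
The underlying segment must be /p/; voiceless stops become voiced between vowels, yielding [b] there.
The one attested form of 'wind', [ɣivɔp], shows underlying /ɣivɔp/. Applying the same rule between vowels gives [ɣivɔbu].

[ɣivɔbu]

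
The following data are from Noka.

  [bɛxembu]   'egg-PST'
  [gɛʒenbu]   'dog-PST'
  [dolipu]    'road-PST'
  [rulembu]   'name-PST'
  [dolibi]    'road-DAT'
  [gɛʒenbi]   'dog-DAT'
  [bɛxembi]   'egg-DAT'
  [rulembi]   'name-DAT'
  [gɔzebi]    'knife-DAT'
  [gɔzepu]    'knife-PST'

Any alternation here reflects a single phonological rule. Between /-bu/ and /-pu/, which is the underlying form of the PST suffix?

/-pu/

The PST suffix surfaces as [-bu] and [-pu], depending on the final segment of the stem.
The DAT suffix, which begins with [b], is invariant after every stem; so [b] is not altered by any rule here.
The PST suffix is therefore /-pu/ underlyingly, with post-nasal voicing: voiceless stops become voiced after a nasal.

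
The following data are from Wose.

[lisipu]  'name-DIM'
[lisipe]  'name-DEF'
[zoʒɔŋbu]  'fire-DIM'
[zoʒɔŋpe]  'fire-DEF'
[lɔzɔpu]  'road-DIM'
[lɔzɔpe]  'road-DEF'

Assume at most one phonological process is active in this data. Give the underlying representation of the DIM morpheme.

/-bu/

The DIM suffix surfaces as [-bu] and [-pu], depending on the final segment of the stem.
By contrast the DEF suffix keeps its initial [p] throughout — that segment must be underlying.
The DIM suffix is therefore /-bu/ underlyingly, with post-vocalic devoicing: voiced stops become voiceless after a vowel.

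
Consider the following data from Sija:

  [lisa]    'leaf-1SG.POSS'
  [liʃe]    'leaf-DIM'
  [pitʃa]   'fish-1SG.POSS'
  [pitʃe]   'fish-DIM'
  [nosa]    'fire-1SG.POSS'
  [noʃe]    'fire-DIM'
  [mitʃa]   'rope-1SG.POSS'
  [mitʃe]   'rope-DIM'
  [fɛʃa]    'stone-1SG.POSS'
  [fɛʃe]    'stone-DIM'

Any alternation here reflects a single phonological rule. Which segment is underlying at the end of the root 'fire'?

'fire' shows [s] ~ [ʃ] at the end of the stem ([nosa] vs [noʃe]).
But 'stone' keeps [ʃ] in both environments ([fɛʃa], [fɛʃe]), so there is no rule changing /ʃ/ to [s] before the 1SG.POSS suffix.
Therefore /s/ is basic and [ʃ] is derived by palatalization before a front vowel (/s/ becomes palato-alveolar [ʃ] before a front vowel).

/s/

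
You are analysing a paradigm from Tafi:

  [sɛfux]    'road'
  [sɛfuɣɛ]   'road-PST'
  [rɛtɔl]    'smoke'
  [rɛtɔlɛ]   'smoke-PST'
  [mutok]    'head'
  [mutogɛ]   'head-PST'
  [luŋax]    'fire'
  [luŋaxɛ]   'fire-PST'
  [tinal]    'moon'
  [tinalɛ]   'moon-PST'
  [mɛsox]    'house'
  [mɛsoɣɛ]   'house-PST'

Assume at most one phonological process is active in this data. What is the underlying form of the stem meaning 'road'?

/sɛfuɣ/

'road' shows [x] ~ [ɣ] at the end of the stem ([sɛfux] vs [sɛfuɣɛ]).
If /x/ were underlying and a rule turned it into [ɣ] before the PST suffix, 'fire' would also alternate; but it has [x] in both [luŋax] and [luŋaxɛ].
Therefore /ɣ/ is basic and [x] is derived by word-final obstruent devoicing (voiced obstruents become voiceless word-finally).
So 'road' = /sɛfuɣ/.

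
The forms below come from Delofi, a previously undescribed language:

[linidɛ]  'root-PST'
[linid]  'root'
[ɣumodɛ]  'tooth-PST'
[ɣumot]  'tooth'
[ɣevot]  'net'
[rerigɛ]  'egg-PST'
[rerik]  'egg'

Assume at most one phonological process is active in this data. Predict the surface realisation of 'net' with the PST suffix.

[ɣevodɛ]

The stem for 'tooth' ends in [d] in [ɣumodɛ] but [t] in [ɣumot].
But 'root' keeps [d] in both environments ([linidɛ], [linid]), so there is no rule changing /d/ to [t] in isolation.
Therefore /t/ is basic and [d] is derived by intervocalic voicing (voiceless stops become voiced between vowels).
The one attested form of 'net', [ɣevot], shows underlying /ɣevot/. Applying the same rule between vowels gives [ɣevodɛ].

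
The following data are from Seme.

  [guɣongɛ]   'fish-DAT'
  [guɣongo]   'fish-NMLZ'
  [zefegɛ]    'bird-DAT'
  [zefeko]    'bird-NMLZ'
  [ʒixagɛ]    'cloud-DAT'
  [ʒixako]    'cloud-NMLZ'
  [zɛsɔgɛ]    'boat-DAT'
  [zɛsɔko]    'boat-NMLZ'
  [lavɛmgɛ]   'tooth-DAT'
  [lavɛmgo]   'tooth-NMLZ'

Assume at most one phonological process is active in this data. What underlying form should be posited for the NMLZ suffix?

The NMLZ morpheme has two allomorphs, [-go] and [-ko].
The DAT suffix, which begins with [g], is invariant after every stem; so [g] is not altered by any rule here.
So the underlying form is /-ko/, and voiceless stops become voiced after a nasal.

/-ko/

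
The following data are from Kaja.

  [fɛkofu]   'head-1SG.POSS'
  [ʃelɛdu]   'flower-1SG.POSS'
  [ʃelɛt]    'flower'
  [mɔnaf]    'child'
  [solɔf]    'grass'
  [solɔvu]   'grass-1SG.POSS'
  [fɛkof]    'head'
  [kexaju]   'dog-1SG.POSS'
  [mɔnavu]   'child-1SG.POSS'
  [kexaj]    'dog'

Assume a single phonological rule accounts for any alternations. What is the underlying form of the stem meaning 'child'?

In [mɔnavu] and [mɔnaf] the final segment of 'child' alternates: [v] ~ [f].
The stem 'head' ([fɛkofu], [fɛkof]) shows [f] unchanged in both environments, so [f] cannot be basic with [v] derived before the 1SG.POSS suffix.
So /v/ is underlying, and a rule of word-final obstruent devoicing — voiced obstruents become voiceless word-finally — gives [f].
The underlying form of 'child' is therefore /mɔnav/.

/mɔnav/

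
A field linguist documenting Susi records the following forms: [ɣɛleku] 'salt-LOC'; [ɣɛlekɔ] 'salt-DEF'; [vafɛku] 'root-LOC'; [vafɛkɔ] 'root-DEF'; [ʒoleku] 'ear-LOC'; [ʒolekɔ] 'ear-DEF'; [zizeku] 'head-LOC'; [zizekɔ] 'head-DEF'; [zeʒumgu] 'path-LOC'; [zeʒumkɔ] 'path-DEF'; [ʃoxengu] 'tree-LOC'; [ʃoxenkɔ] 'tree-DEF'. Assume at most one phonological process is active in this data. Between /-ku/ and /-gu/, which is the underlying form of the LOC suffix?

/-gu/

The LOC morpheme has two allomorphs, [-gu] and [-ku].
The DEF suffix, which begins with [k], is invariant after every stem; so [k] is not altered by any rule here.
The LOC suffix is therefore /-gu/ underlyingly, with post-vocalic devoicing: voiced stops become voiceless after a vowel.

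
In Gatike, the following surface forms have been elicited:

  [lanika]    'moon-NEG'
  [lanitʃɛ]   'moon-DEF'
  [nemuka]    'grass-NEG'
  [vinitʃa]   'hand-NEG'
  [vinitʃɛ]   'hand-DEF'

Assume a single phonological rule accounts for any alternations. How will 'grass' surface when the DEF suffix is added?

The root 'moon' surfaces as [lanika] and [lanitʃɛ], with a stem-final [k] ~ [tʃ] alternation.
If /tʃ/ were underlying and a rule turned it into [k] before the NEG suffix, 'hand' would also alternate; but it has [tʃ] in both [vinitʃa] and [vinitʃɛ].
Therefore /k/ is basic and [tʃ] is derived by palatalization before a front vowel (/k/ becomes palato-alveolar [tʃ] before a front vowel).
From [nemuka] the stem 'grass' is /nemuk/; before a front vowel this yields [nemutʃɛ].

[nemutʃɛ]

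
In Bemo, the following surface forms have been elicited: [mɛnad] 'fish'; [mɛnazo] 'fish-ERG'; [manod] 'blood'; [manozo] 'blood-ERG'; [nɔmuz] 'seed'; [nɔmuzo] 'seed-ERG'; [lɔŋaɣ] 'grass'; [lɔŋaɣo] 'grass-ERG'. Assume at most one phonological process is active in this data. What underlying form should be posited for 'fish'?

The root 'fish' surfaces as [mɛnad] and [mɛnazo], with a stem-final [d] ~ [z] alternation.
But 'seed' keeps [z] in both environments ([nɔmuz], [nɔmuzo]), so there is no rule changing /z/ to [d] in isolation.
Therefore /d/ is basic and [z] is derived by intervocalic spirantization (voiced stops become fricatives between vowels).
So 'fish' = /mɛnad/.

/mɛnad/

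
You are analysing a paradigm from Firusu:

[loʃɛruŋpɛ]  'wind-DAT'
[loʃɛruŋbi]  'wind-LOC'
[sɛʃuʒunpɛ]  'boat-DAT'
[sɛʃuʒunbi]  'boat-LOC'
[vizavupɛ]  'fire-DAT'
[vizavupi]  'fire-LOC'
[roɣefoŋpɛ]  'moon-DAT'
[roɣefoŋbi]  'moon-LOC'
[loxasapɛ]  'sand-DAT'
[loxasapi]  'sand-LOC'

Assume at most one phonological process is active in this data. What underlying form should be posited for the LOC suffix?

/-bi/

The LOC morpheme has two allomorphs, [-bi] and [-pi].
By contrast the DAT suffix keeps its initial [p] throughout — that segment must be underlying.
The LOC suffix is therefore /-bi/ underlyingly, with post-vocalic devoicing: voiced stops become voiceless after a vowel.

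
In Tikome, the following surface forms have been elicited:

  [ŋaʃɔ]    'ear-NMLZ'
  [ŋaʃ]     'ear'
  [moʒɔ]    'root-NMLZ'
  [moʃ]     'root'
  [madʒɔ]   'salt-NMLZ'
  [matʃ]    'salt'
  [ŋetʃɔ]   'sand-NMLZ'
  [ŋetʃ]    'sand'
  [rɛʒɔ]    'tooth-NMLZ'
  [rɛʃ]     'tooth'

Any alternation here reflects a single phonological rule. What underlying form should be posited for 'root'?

/moʒ/

In [moʒɔ] and [moʃ] the final segment of 'root' alternates: [ʒ] ~ [ʃ].
If /ʃ/ were underlying and a rule turned it into [ʒ] before the NMLZ suffix, 'ear' would also alternate; but it has [ʃ] in both [ŋaʃɔ] and [ŋaʃ].
So /ʒ/ is underlying, and a rule of word-final obstruent devoicing — voiced obstruents become voiceless word-finally — gives [ʃ].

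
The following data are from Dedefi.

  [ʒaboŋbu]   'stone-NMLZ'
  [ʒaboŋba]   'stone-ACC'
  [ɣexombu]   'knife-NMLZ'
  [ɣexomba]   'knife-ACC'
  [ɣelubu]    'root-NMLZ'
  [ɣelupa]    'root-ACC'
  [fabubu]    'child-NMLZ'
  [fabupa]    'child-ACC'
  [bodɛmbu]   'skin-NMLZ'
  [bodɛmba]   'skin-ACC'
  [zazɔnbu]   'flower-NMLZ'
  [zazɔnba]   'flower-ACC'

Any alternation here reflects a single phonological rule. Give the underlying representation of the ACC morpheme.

/-pa/

The ACC morpheme has two allomorphs, [-ba] and [-pa].
By contrast the NMLZ suffix keeps its initial [b] throughout — that segment must be underlying.
The ACC suffix is therefore /-pa/ underlyingly, with post-nasal voicing: voiceless stops become voiced after a nasal.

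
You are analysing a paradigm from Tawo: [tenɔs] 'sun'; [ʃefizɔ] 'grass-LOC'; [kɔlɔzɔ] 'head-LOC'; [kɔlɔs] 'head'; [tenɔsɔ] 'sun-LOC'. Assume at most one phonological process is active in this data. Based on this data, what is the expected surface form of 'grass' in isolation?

[ʃefis]

The root 'head' surfaces as [kɔlɔs] and [kɔlɔzɔ], with a stem-final [s] ~ [z] alternation.
If /s/ were underlying and a rule turned it into [z] before the LOC suffix, 'sun' would also alternate; but it has [s] in both [tenɔs] and [tenɔsɔ].
Therefore /z/ is basic and [s] is derived by word-final obstruent devoicing (voiced obstruents become voiceless word-finally).
From [ʃefizɔ] the stem 'grass' is /ʃefiz/; word-finally this yields [ʃefis].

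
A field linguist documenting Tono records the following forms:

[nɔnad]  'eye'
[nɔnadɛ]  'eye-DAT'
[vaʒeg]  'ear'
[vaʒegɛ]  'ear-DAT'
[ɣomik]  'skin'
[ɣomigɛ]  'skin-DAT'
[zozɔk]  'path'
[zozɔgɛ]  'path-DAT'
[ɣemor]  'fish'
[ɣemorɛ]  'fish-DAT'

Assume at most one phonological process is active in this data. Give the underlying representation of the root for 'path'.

/zozɔk/

The root 'path' surfaces as [zozɔk] and [zozɔgɛ], with a stem-final [k] ~ [g] alternation.
Compare 'ear', with invariant [g] in [vaʒeg] and [vaʒegɛ]: an analysis with underlying /g/ and a rule producing [k] in isolation would wrongly predict alternation here too.
The underlying segment must be /k/; voiceless stops become voiced between vowels, yielding [g] there.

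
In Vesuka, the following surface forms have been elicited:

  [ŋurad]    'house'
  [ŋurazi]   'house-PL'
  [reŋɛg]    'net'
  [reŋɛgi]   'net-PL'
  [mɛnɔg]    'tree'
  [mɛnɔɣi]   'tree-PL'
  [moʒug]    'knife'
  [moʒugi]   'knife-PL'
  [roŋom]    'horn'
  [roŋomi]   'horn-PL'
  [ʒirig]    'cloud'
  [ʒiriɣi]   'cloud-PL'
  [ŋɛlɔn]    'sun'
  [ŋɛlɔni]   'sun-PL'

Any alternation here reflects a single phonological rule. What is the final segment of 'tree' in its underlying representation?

/ɣ/

The stem for 'tree' ends in [g] in [mɛnɔg] but [ɣ] in [mɛnɔɣi].
If /g/ were underlying and a rule turned it into [ɣ] before the PL suffix, 'knife' would also alternate; but it has [g] in both [moʒug] and [moʒugi].
So /ɣ/ is underlying, and a rule of word-final hardening — voiced fricatives become stops word-finally — gives [g].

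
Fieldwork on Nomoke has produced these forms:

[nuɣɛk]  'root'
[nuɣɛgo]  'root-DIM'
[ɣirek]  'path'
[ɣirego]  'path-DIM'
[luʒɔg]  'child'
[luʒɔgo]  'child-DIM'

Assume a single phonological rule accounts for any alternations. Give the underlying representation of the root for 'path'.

The stem for 'path' ends in [k] in [ɣirek] but [g] in [ɣirego].
Compare 'child', with invariant [g] in [luʒɔg] and [luʒɔgo]: an analysis with underlying /g/ and a rule producing [k] in isolation would wrongly predict alternation here too.
The underlying segment must be /k/; voiceless stops become voiced between vowels, yielding [g] there.
The underlying form of 'path' is therefore /ɣirek/.

/ɣirek/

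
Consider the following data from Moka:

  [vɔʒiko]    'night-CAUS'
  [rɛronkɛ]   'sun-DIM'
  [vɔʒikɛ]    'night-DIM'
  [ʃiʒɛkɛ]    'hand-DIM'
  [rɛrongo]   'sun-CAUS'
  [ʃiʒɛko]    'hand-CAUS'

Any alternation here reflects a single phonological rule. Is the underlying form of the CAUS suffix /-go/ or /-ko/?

The CAUS suffix surfaces as [-go] and [-ko], depending on the final segment of the stem.
The DIM suffix, which begins with [k], is invariant after every stem; so [k] is not altered by any rule here.
The CAUS suffix is therefore /-go/ underlyingly, with post-vocalic devoicing: voiced stops become voiceless after a vowel.

/-go/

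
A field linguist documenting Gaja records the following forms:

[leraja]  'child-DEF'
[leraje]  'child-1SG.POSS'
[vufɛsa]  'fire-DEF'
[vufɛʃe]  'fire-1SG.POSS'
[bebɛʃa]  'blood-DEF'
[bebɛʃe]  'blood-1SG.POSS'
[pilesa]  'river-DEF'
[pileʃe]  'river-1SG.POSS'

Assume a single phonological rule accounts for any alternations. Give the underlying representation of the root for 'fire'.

The stem for 'fire' ends in [s] in [vufɛsa] but [ʃ] in [vufɛʃe].
But 'blood' keeps [ʃ] in both environments ([bebɛʃa], [bebɛʃe]), so there is no rule changing /ʃ/ to [s] before the DEF suffix.
So /s/ is underlying, and a rule of palatalization before a front vowel — /s/ becomes palato-alveolar [ʃ] before a front vowel — gives [ʃ].
So 'fire' = /vufɛs/.

/vufɛs/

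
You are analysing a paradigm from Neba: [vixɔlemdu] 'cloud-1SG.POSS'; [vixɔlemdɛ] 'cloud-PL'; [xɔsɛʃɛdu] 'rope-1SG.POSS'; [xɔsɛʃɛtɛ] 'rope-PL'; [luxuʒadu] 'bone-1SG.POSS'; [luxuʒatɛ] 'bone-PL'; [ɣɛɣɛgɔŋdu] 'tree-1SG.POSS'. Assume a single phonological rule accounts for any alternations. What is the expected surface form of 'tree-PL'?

The PL suffix surfaces as [-dɛ] and [-tɛ], depending on the final segment of the stem.
The 1SG.POSS suffix, which begins with [d], is invariant after every stem; so [d] is not altered by any rule here.
The PL suffix is therefore /-tɛ/ underlyingly, with post-nasal voicing: voiceless stops become voiced after a nasal.
After 'tree', which ends in a nasal, the suffix surfaces as [-dɛ], giving [ɣɛɣɛgɔŋdɛ].

[ɣɛɣɛgɔŋdɛ]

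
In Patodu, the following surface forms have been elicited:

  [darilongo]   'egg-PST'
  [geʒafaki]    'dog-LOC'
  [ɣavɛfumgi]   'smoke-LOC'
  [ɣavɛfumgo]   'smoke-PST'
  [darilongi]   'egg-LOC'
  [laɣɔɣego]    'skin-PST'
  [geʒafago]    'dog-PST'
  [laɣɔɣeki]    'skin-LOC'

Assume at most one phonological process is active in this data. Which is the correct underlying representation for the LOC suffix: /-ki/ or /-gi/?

/-ki/

The LOC suffix surfaces as [-gi] and [-ki], depending on the final segment of the stem.
By contrast the PST suffix keeps its initial [g] throughout — that segment must be underlying.
The LOC suffix is therefore /-ki/ underlyingly, with post-nasal voicing: voiceless stops become voiced after a nasal.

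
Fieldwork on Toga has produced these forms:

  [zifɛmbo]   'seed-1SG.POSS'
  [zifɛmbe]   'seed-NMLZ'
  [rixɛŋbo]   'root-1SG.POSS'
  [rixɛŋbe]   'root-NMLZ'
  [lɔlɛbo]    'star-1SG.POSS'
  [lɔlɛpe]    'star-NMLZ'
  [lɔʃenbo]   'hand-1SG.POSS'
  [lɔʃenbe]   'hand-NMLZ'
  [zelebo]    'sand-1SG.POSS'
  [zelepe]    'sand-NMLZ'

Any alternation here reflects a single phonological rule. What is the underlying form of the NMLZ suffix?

The NMLZ morpheme has two allomorphs, [-be] and [-pe].
The 1SG.POSS suffix, which begins with [b], is invariant after every stem; so [b] is not altered by any rule here.
The NMLZ suffix is therefore /-pe/ underlyingly, with post-nasal voicing: voiceless stops become voiced after a nasal.

/-pe/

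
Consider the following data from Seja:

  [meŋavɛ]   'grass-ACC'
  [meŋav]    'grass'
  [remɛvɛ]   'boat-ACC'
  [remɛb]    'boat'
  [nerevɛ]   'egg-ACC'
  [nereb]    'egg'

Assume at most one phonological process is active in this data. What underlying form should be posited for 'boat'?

In [remɛvɛ] and [remɛb] the final segment of 'boat' alternates: [v] ~ [b].
Compare 'grass', with invariant [v] in [meŋavɛ] and [meŋav]: an analysis with underlying /v/ and a rule producing [b] in isolation would wrongly predict alternation here too.
Therefore /b/ is basic and [v] is derived by intervocalic spirantization (voiced stops become fricatives between vowels).

/remɛb/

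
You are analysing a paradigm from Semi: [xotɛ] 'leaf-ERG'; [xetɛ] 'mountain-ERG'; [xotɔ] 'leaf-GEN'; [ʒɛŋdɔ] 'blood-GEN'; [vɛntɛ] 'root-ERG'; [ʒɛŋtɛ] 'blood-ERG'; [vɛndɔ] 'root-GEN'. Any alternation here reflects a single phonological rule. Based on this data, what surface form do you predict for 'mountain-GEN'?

[xetɔ]

The GEN morpheme has two allomorphs, [-dɔ] and [-tɔ].
By contrast the ERG suffix keeps its initial [t] throughout — that segment must be underlying.
The GEN suffix is therefore /-dɔ/ underlyingly, with post-vocalic devoicing: voiced stops become voiceless after a vowel.
After 'mountain', which ends in a vowel, the suffix surfaces as [-tɔ], giving [xetɔ].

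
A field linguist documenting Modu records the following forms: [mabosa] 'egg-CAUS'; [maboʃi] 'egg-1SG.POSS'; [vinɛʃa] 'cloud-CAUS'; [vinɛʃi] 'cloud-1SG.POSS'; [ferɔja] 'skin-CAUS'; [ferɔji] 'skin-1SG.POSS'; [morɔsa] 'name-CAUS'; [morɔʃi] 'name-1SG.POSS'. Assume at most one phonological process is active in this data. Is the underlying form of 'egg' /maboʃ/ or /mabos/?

/mabos/

In [mabosa] and [maboʃi] the final segment of 'egg' alternates: [s] ~ [ʃ].
But 'cloud' keeps [ʃ] in both environments ([vinɛʃa], [vinɛʃi]), so there is no rule changing /ʃ/ to [s] before the CAUS suffix.
The underlying segment must be /s/; /s/ becomes palato-alveolar [ʃ] before a front vowel, yielding [ʃ] there.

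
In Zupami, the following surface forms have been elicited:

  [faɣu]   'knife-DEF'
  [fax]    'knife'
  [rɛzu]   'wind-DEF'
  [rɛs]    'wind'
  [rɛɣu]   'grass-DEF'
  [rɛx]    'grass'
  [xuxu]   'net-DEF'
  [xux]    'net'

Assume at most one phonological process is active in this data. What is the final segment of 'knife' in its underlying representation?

/ɣ/

The root 'knife' surfaces as [faɣu] and [fax], with a stem-final [ɣ] ~ [x] alternation.
If /x/ were underlying and a rule turned it into [ɣ] before the DEF suffix, 'net' would also alternate; but it has [x] in both [xuxu] and [xux].
The alternation reflects word-final obstruent devoicing: voiced obstruents become voiceless word-finally. /ɣ/ is underlying.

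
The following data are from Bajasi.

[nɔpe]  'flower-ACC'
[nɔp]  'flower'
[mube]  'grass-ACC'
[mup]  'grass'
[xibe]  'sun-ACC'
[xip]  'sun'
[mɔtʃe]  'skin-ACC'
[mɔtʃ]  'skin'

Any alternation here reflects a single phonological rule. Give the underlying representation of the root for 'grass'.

/mub/

In [mube] and [mup] the final segment of 'grass' alternates: [b] ~ [p].
If /p/ were underlying and a rule turned it into [b] before the ACC suffix, 'flower' would also alternate; but it has [p] in both [nɔpe] and [nɔp].
So /b/ is underlying, and a rule of word-final obstruent devoicing — voiced obstruents become voiceless word-finally — gives [p].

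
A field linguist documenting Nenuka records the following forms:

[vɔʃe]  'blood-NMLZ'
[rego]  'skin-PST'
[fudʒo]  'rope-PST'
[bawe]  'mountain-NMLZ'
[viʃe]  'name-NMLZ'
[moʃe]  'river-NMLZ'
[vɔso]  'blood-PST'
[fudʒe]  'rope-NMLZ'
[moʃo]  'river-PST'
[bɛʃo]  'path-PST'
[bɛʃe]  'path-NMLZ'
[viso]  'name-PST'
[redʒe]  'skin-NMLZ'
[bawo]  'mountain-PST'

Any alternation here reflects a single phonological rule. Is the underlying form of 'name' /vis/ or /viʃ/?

The root 'name' surfaces as [viso] and [viʃe], with a stem-final [s] ~ [ʃ] alternation.
But 'path' keeps [ʃ] in both environments ([bɛʃo], [bɛʃe]), so there is no rule changing /ʃ/ to [s] before the PST suffix.
Therefore /s/ is basic and [ʃ] is derived by palatalization before a front vowel (/g/ and /s/ become palato-alveolar [dʒ] and [ʃ] before a front vowel).

/vis/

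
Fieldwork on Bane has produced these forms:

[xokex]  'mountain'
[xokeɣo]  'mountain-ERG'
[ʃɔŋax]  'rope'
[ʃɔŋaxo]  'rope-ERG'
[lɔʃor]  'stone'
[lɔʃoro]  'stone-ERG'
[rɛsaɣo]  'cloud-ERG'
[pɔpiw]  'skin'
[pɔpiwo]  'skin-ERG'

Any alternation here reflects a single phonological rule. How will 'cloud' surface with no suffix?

[rɛsax]

'mountain' shows [x] ~ [ɣ] at the end of the stem ([xokex] vs [xokeɣo]).
If /x/ were underlying and a rule turned it into [ɣ] before the ERG suffix, 'rope' would also alternate; but it has [x] in both [ʃɔŋax] and [ʃɔŋaxo].
Therefore /ɣ/ is basic and [x] is derived by word-final obstruent devoicing (voiced obstruents become voiceless word-finally).
From [rɛsaɣo] the stem 'cloud' is /rɛsaɣ/; word-finally this yields [rɛsax].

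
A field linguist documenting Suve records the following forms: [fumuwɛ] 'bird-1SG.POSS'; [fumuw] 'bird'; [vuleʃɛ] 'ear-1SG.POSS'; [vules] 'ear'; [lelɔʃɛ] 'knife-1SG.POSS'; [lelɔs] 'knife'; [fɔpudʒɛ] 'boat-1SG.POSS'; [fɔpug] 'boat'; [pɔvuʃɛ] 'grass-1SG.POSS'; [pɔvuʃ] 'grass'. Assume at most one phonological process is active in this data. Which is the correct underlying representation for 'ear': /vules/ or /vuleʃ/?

/vules/

In [vuleʃɛ] and [vules] the final segment of 'ear' alternates: [ʃ] ~ [s].
Compare 'grass', with invariant [ʃ] in [pɔvuʃɛ] and [pɔvuʃ]: an analysis with underlying /ʃ/ and a rule producing [s] in isolation would wrongly predict alternation here too.
The underlying segment must be /s/; /g/ and /s/ become palato-alveolar [dʒ] and [ʃ] before a front vowel, yielding [ʃ] there.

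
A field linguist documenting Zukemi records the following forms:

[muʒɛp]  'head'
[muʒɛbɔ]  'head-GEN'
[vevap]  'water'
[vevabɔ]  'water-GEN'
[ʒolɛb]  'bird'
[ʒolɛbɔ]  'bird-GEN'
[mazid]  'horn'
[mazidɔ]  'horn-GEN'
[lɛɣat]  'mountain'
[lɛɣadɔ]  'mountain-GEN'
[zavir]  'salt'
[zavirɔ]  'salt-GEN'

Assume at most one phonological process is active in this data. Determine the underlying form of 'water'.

The root 'water' surfaces as [vevap] and [vevabɔ], with a stem-final [p] ~ [b] alternation.
The stem 'bird' ([ʒolɛb], [ʒolɛbɔ]) shows [b] unchanged in both environments, so [b] cannot be basic with [p] derived in isolation.
The alternation reflects intervocalic voicing: voiceless stops become voiced between vowels. /p/ is underlying.

/vevap/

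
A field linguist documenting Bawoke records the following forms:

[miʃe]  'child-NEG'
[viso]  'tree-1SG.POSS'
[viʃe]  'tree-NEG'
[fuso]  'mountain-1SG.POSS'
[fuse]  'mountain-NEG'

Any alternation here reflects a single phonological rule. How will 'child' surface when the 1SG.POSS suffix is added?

[miso]

The root 'tree' surfaces as [viso] and [viʃe], with a stem-final [s] ~ [ʃ] alternation.
If /s/ were underlying and a rule turned it into [ʃ] before the NEG suffix, 'mountain' would also alternate; but it has [s] in both [fuso] and [fuse].
The alternation reflects depalatalization: palato-alveolar /ʃ/ becomes [s] when no front vowel follows. /ʃ/ is underlying.
From [miʃe] the stem 'child' is /miʃ/; when no front vowel follows this yields [miso].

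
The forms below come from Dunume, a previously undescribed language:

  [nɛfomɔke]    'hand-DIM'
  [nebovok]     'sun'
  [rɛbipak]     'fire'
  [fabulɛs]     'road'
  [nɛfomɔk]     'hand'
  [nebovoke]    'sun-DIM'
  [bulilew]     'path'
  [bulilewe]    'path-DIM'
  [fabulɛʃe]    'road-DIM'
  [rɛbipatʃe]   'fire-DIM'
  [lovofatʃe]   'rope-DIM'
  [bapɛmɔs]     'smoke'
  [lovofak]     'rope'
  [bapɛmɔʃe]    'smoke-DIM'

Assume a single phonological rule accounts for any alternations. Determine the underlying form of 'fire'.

In [rɛbipak] and [rɛbipatʃe] the final segment of 'fire' alternates: [k] ~ [tʃ].
Compare 'sun', with invariant [k] in [nebovok] and [nebovoke]: an analysis with underlying /k/ and a rule producing [tʃ] before the DIM suffix would wrongly predict alternation here too.
The underlying segment must be /tʃ/; palato-alveolar /tʃ/ and /ʃ/ become [k] and [s] when no front vowel follows, yielding [k] there.
The underlying form of 'fire' is therefore /rɛbipatʃ/.

/rɛbipatʃ/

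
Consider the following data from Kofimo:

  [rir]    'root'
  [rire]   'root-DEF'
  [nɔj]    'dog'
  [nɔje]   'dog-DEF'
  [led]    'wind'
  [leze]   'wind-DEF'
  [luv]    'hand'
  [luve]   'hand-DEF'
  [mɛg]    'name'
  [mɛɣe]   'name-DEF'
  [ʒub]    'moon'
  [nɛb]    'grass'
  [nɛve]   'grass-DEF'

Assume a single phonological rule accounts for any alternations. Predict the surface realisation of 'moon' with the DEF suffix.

[ʒuve]

The root 'grass' surfaces as [nɛb] and [nɛve], with a stem-final [b] ~ [v] alternation.
But 'hand' keeps [v] in both environments ([luv], [luve]), so there is no rule changing /v/ to [b] in isolation.
The alternation reflects intervocalic spirantization: voiced stops become fricatives between vowels. /b/ is underlying.
The one attested form of 'moon', [ʒub], shows underlying /ʒub/. Applying the same rule between vowels gives [ʒuve].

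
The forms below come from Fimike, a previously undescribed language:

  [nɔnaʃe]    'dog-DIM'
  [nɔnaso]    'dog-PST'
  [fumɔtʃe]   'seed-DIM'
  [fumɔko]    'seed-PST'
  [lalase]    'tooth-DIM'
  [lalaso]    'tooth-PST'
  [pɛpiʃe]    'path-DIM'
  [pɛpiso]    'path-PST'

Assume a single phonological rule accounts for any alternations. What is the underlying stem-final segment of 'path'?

'path' shows [ʃ] ~ [s] at the end of the stem ([pɛpiʃe] vs [pɛpiso]).
If /s/ were underlying and a rule turned it into [ʃ] before the DIM suffix, 'tooth' would also alternate; but it has [s] in both [lalase] and [lalaso].
Therefore /ʃ/ is basic and [s] is derived by depalatalization (palato-alveolar /tʃ/ and /ʃ/ become [k] and [s] when no front vowel follows).

/ʃ/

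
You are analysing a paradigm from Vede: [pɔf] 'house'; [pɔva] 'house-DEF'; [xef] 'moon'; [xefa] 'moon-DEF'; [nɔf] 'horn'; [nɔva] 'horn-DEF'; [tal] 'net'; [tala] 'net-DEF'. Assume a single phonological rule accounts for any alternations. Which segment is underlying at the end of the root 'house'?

In [pɔf] and [pɔva] the final segment of 'house' alternates: [f] ~ [v].
If /f/ were underlying and a rule turned it into [v] before the DEF suffix, 'moon' would also alternate; but it has [f] in both [xef] and [xefa].
Therefore /v/ is basic and [f] is derived by word-final obstruent devoicing (voiced obstruents become voiceless word-finally).

/v/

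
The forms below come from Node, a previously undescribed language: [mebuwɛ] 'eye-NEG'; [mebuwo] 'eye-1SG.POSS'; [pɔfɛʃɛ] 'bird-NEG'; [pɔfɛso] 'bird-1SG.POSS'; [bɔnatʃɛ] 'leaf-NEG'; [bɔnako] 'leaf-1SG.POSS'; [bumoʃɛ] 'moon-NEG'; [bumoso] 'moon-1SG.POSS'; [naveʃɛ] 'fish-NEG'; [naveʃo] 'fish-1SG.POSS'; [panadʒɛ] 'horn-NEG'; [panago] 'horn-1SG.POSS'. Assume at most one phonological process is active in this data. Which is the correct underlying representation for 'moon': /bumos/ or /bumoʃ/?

The stem for 'moon' ends in [ʃ] in [bumoʃɛ] but [s] in [bumoso].
But 'fish' keeps [ʃ] in both environments ([naveʃɛ], [naveʃo]), so there is no rule changing /ʃ/ to [s] before the 1SG.POSS suffix.
The underlying segment must be /s/; /k/, /g/ and /s/ become palato-alveolar [tʃ], [dʒ] and [ʃ] before a front vowel, yielding [ʃ] there.

/bumos/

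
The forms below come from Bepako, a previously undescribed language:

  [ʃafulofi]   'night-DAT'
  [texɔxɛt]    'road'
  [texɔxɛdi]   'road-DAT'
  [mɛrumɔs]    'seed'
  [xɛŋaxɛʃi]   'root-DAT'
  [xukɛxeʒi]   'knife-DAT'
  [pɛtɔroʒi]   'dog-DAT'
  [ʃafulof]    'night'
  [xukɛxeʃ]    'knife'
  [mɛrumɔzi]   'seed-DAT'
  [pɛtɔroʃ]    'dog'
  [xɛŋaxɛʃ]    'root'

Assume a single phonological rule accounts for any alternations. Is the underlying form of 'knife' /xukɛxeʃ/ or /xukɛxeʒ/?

/xukɛxeʒ/

In [xukɛxeʒi] and [xukɛxeʃ] the final segment of 'knife' alternates: [ʒ] ~ [ʃ].
If /ʃ/ were underlying and a rule turned it into [ʒ] before the DAT suffix, 'root' would also alternate; but it has [ʃ] in both [xɛŋaxɛʃi] and [xɛŋaxɛʃ].
The alternation reflects word-final obstruent devoicing: voiced obstruents become voiceless word-finally. /ʒ/ is underlying.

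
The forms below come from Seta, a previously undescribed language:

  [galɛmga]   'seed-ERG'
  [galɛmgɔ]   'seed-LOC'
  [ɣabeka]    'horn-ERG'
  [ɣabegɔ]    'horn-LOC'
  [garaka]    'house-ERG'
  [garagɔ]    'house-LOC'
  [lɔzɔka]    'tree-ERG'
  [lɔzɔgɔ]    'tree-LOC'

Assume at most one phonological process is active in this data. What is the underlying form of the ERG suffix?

The ERG suffix surfaces as [-ga] and [-ka], depending on the final segment of the stem.
By contrast the LOC suffix keeps its initial [g] throughout — that segment must be underlying.
The ERG suffix is therefore /-ka/ underlyingly, with post-nasal voicing: voiceless stops become voiced after a nasal.

/-ka/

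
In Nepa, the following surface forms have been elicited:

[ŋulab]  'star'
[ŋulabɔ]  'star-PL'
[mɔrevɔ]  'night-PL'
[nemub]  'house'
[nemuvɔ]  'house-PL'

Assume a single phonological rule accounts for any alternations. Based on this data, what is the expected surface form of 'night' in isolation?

'house' shows [b] ~ [v] at the end of the stem ([nemub] vs [nemuvɔ]).
If /b/ were underlying and a rule turned it into [v] before the PL suffix, 'star' would also alternate; but it has [b] in both [ŋulab] and [ŋulabɔ].
Therefore /v/ is basic and [b] is derived by word-final hardening (voiced fricatives become stops word-finally).
The one attested form of 'night', [mɔrevɔ], shows underlying /mɔrev/. Applying the same rule word-finally gives [mɔreb].

[mɔreb]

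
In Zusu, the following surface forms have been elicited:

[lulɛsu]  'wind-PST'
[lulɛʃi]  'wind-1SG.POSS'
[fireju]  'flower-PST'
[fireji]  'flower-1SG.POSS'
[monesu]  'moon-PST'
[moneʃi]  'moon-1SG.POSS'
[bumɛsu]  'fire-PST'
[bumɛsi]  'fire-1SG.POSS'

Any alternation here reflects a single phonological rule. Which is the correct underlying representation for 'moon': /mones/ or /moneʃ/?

In [monesu] and [moneʃi] the final segment of 'moon' alternates: [s] ~ [ʃ].
Compare 'fire', with invariant [s] in [bumɛsu] and [bumɛsi]: an analysis with underlying /s/ and a rule producing [ʃ] before the 1SG.POSS suffix would wrongly predict alternation here too.
The underlying segment must be /ʃ/; palato-alveolar /ʃ/ becomes [s] when no front vowel follows, yielding [s] there.

/moneʃ/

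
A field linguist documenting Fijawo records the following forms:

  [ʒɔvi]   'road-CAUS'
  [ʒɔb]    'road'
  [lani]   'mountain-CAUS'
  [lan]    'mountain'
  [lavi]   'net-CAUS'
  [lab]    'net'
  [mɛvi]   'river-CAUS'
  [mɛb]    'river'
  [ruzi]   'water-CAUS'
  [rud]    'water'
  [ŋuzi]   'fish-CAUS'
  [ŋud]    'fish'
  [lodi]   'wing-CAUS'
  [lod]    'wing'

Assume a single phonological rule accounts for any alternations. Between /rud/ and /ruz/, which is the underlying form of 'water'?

The root 'water' surfaces as [ruzi] and [rud], with a stem-final [z] ~ [d] alternation.
The stem 'wing' ([lodi], [lod]) shows [d] unchanged in both environments, so [d] cannot be basic with [z] derived before the CAUS suffix.
The alternation reflects word-final hardening: voiced fricatives become stops word-finally. /z/ is underlying.

/ruz/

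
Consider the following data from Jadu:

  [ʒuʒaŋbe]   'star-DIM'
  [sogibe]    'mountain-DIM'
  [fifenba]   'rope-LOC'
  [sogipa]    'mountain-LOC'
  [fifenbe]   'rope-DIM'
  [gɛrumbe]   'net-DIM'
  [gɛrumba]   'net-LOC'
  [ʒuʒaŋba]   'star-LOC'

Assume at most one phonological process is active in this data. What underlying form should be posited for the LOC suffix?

/-pa/

The LOC suffix surfaces as [-ba] and [-pa], depending on the final segment of the stem.
The DIM suffix, which begins with [b], is invariant after every stem; so [b] is not altered by any rule here.
The LOC suffix is therefore /-pa/ underlyingly, with post-nasal voicing: voiceless stops become voiced after a nasal.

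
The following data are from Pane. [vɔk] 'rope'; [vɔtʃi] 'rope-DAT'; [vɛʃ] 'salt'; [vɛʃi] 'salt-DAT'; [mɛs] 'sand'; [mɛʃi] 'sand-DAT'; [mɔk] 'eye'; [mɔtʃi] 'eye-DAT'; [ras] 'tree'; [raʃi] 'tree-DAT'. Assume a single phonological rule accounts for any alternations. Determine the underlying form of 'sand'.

The root 'sand' surfaces as [mɛs] and [mɛʃi], with a stem-final [s] ~ [ʃ] alternation.
Compare 'salt', with invariant [ʃ] in [vɛʃ] and [vɛʃi]: an analysis with underlying /ʃ/ and a rule producing [s] in isolation would wrongly predict alternation here too.
The underlying segment must be /s/; /k/ and /s/ become palato-alveolar [tʃ] and [ʃ] before a front vowel, yielding [ʃ] there.

/mɛs/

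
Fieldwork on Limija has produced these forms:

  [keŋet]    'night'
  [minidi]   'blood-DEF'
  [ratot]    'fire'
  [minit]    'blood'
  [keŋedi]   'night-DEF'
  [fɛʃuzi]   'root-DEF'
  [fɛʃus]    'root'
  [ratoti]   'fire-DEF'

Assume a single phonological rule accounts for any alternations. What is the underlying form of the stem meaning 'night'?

/keŋed/

The root 'night' surfaces as [keŋet] and [keŋedi], with a stem-final [t] ~ [d] alternation.
If /t/ were underlying and a rule turned it into [d] before the DEF suffix, 'fire' would also alternate; but it has [t] in both [ratot] and [ratoti].
Therefore /d/ is basic and [t] is derived by word-final obstruent devoicing (voiced obstruents become voiceless word-finally).
The underlying form of 'night' is therefore /keŋed/.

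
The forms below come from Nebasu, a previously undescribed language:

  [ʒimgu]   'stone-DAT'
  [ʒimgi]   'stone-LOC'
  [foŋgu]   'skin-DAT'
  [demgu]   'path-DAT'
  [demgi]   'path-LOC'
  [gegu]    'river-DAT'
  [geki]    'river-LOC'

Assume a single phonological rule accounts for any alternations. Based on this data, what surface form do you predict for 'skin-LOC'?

The LOC suffix surfaces as [-gi] and [-ki], depending on the final segment of the stem.
By contrast the DAT suffix keeps its initial [g] throughout — that segment must be underlying.
So the underlying form is /-ki/, and voiceless stops become voiced after a nasal.
After 'skin', which ends in a nasal, the suffix surfaces as [-gi], giving [foŋgi].

[foŋgi]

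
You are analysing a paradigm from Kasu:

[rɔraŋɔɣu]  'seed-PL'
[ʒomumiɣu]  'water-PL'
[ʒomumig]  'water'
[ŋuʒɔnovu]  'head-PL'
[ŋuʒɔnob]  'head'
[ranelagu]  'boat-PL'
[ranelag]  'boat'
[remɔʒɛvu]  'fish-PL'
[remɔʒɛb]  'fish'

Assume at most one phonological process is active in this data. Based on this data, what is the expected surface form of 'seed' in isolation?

'water' shows [ɣ] ~ [g] at the end of the stem ([ʒomumiɣu] vs [ʒomumig]).
But 'boat' keeps [g] in both environments ([ranelagu], [ranelag]), so there is no rule changing /g/ to [ɣ] before the PL suffix.
The underlying segment must be /ɣ/; voiced fricatives become stops word-finally, yielding [g] there.
The one attested form of 'seed', [rɔraŋɔɣu], shows underlying /rɔraŋɔɣ/. Applying the same rule word-finally gives [rɔraŋɔg].

[rɔraŋɔg]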